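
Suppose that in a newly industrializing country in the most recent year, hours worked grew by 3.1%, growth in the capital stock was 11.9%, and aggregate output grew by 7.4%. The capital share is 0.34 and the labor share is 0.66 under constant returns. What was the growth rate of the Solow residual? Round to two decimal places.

1.31%

Labor's share = 1 − 0.34 = 0.66.
The capital stock: 0.34 × 11.9 = 4.046 pp.
Hours worked: 0.66 × 3.1 = 2.046 pp.
TFP growth = 7.4 − 6.092 = 1.308%.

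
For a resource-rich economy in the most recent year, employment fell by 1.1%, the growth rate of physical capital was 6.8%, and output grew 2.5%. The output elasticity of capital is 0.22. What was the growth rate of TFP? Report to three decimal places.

Labor's share = 1 − 0.22 = 0.78.
Physical capital: 0.22 × 6.8 = 1.496 pp.
Employment: 0.78 × (-1.1) = -0.858 pp.
TFP growth = 2.5 − 0.638 = 1.862%.

1.862%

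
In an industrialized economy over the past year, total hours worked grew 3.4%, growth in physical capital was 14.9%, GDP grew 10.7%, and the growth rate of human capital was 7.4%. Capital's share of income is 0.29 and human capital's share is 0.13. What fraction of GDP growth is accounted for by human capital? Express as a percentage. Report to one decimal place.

Human capital contributed 0.13 × 7.4 = 0.962 pp.
Share of growth = 0.962 / 10.7 × 100 = 8.991%.

Human capital accounted for 9.0% of growth.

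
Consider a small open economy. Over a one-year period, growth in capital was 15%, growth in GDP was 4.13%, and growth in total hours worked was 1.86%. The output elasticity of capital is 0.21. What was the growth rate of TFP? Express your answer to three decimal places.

-0.489%

Labor's share = 1 − 0.21 = 0.79.
Capital: 0.21 × 15 = 3.15 pp.
Total hours worked: 0.79 × 1.86 = 1.4694 pp.
TFP growth = 4.13 − 4.6194 = -0.4894%.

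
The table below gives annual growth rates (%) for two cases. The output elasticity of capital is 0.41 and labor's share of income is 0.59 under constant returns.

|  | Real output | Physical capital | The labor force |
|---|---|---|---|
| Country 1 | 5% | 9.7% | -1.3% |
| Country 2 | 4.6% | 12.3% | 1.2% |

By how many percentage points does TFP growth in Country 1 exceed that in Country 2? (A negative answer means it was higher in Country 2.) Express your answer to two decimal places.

2.94 percentage points

Labor's share = 1 − 0.41 = 0.59.
Country 1: TFP = 5 − 3.977 + 0.767 = 1.79%.
Country 2: TFP = 4.6 − 5.043 − 0.708 = -1.151%.
Difference = 1.79 − (-1.151) = 2.941 pp.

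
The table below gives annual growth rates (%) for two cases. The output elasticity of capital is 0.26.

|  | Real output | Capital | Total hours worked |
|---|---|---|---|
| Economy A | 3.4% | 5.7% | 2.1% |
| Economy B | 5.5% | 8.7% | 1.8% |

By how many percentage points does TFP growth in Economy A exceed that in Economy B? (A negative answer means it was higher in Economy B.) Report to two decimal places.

-1.54 percentage points

Labor's share = 1 − 0.26 = 0.74.
Economy A: TFP = 3.4 − 1.482 − 1.554 = 0.364%.
Economy B: TFP = 5.5 − 2.262 − 1.332 = 1.906%.
Difference = 0.364 − (1.906) = -1.542 pp.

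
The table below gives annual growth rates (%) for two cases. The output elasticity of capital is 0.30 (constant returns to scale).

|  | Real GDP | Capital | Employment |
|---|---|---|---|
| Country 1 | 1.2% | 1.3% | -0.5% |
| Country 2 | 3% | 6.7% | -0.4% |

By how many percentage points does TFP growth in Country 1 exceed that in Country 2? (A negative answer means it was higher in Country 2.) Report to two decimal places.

-0.11 percentage points

Labor's share = 1 − 0.3 = 0.7.
Country 1: TFP = 1.2 − 0.39 + 0.35 = 1.16%.
Country 2: TFP = 3 − 2.01 + 0.28 = 1.27%.
Difference = 1.16 − (1.27) = -0.11 pp.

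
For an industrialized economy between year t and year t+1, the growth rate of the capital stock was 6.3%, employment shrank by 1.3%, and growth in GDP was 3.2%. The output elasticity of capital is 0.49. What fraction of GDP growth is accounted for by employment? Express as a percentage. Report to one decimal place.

Employment accounted for -20.7% of growth.

Labor's share = 1 − 0.49 = 0.51.
Employment contributed 0.51 × (-1.3) = -0.663 pp.
Share of growth = -0.663 / 3.2 × 100 = -20.719%.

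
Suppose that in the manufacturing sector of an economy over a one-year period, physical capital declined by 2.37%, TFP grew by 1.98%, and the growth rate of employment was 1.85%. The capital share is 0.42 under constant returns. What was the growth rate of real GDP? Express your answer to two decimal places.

2.06%

Labor's share = 1 − 0.42 = 0.58.
Physical capital: 0.42 × (-2.37) = -0.9954 pp.
Employment: 0.58 × 1.85 = 1.073 pp.
Output growth = 1.98 + 0.0776 = 2.0576%.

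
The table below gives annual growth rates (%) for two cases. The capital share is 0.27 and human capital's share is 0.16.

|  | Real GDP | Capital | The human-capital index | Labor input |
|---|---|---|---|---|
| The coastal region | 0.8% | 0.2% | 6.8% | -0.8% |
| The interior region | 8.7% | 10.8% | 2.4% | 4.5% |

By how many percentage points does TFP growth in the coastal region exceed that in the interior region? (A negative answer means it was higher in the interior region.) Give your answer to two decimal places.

Labor's share = 1 − 0.27 − 0.16 = 0.57.
The coastal region: TFP = 0.8 − 0.054 − 1.088 + 0.456 = 0.114%.
The interior region: TFP = 8.7 − 2.916 − 0.384 − 2.565 = 2.835%.
Difference = 0.114 − (2.835) = -2.721 pp.

-2.72 percentage points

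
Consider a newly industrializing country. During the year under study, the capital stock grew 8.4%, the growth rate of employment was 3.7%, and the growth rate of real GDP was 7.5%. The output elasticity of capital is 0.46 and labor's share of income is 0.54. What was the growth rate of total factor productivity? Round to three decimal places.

1.638%

Labor's share = 1 − 0.46 = 0.54.
The capital stock: 0.46 × 8.4 = 3.864 pp.
Employment: 0.54 × 3.7 = 1.998 pp.
TFP growth = 7.5 − 5.862 = 1.638%.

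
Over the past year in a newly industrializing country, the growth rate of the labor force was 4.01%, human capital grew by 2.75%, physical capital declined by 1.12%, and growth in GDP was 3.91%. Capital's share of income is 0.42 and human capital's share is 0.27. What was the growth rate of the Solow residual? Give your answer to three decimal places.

2.395%

Labor's share = 1 − 0.42 − 0.27 = 0.31.
Physical capital: 0.42 × (-1.12) = -0.4704 pp.
Human capital: 0.27 × 2.75 = 0.7425 pp.
The labor force: 0.31 × 4.01 = 1.2431 pp.
TFP growth = 3.91 − 1.5152 = 2.3948%.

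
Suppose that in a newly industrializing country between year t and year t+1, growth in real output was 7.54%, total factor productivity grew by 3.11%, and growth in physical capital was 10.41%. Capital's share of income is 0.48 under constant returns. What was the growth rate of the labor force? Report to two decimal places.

-1.09%

Labor's share = 1 − 0.48 = 0.52.
gY = gA + 0.48×10.41 + 0.52×g.
0.52×g = 7.54 − 3.11 − 4.9968 = -0.5668.
g = -0.5668 / 0.52 = -1.09%.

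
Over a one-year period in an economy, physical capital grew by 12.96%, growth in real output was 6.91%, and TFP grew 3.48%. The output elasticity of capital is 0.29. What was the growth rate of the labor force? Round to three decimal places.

-0.463%

Labor's share = 1 − 0.29 = 0.71.
gY = gA + 0.29×12.96 + 0.71×g.
0.71×g = 6.91 − 3.48 − 3.7584 = -0.3284.
g = -0.3284 / 0.71 = -0.46254%.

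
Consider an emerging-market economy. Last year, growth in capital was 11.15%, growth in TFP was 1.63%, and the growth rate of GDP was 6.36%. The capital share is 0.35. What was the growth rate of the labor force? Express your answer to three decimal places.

Labor's share = 1 − 0.35 = 0.65.
gY = gA + 0.35×11.15 + 0.65×g.
0.65×g = 6.36 − 1.63 − 3.9025 = 0.8275.
g = 0.8275 / 0.65 = 1.27308%.

1.273%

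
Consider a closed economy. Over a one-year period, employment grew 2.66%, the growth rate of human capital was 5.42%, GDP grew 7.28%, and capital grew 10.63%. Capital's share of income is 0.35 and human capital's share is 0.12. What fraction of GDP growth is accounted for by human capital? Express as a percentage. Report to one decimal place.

8.9%

Human capital contributed 0.12 × 5.42 = 0.6504 pp.
Share of growth = 0.6504 / 7.28 × 100 = 8.934%.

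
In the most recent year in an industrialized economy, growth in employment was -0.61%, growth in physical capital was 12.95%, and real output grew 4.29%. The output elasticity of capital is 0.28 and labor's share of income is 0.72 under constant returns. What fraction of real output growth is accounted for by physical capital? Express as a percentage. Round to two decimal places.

Physical capital accounted for 84.52% of growth.

Physical capital contributed 0.28 × 12.95 = 3.626 pp.
Share of growth = 3.626 / 4.29 × 100 = 84.5221%.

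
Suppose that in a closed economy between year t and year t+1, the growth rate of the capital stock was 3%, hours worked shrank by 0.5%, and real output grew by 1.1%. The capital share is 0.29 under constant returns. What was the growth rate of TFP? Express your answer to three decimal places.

0.585%

Labor's share = 1 − 0.29 = 0.71.
The capital stock: 0.29 × 3 = 0.87 pp.
Hours worked: 0.71 × (-0.5) = -0.355 pp.
TFP growth = 1.1 − 0.515 = 0.585%.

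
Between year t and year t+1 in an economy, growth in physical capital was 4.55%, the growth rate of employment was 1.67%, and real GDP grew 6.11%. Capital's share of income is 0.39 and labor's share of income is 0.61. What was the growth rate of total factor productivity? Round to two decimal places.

Labor's share = 1 − 0.39 = 0.61.
Physical capital: 0.39 × 4.55 = 1.7745 pp.
Employment: 0.61 × 1.67 = 1.0187 pp.
TFP growth = 6.11 − 2.7932 = 3.3168%.

3.32%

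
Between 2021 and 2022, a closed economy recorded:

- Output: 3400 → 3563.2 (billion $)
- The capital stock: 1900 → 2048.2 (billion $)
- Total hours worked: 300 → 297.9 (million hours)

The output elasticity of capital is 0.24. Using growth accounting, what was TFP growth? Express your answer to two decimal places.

Output growth = (3563.2 − 3400) / 3400 = 4.8%.
The capital stock growth = (2048.2 − 1900) / 1900 = 7.8%.
Total hours worked growth = (297.9 − 300) / 300 = -0.7%.
Labor's share = 1 − 0.24 = 0.76.
The capital stock: 0.24 × 7.8 = 1.872 pp.
Total hours worked: 0.76 × (-0.7) = -0.532 pp.
TFP growth = 4.8 − 1.34 = 3.46%.

3.46%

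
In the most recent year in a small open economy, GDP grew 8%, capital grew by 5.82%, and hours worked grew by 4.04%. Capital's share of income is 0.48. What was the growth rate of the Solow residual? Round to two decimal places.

Labor's share = 1 − 0.48 = 0.52.
Capital: 0.48 × 5.82 = 2.7936 pp.
Hours worked: 0.52 × 4.04 = 2.1008 pp.
TFP growth = 8 − 4.8944 = 3.1056%.

3.11%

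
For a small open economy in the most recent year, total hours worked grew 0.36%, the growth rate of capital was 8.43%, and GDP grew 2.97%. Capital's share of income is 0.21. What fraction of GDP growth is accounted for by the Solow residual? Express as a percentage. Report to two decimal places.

The Solow residual accounted for 30.82% of growth.

Labor's share = 1 − 0.21 = 0.79.
Capital: 0.21 × 8.43 = 1.7703 pp.
Total hours worked: 0.79 × 0.36 = 0.2844 pp.
TFP growth = 2.97 − 2.0547 = 0.9153%.
TFP share of growth = 0.9153 / 2.97 × 100 = 30.8182%.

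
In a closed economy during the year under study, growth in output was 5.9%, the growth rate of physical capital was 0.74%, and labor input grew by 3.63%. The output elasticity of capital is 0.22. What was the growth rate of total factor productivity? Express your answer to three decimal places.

Labor's share = 1 − 0.22 = 0.78.
Physical capital: 0.22 × 0.74 = 0.1628 pp.
Labor input: 0.78 × 3.63 = 2.8314 pp.
TFP growth = 5.9 − 2.9942 = 2.9058%.

Total factor productivity grew 2.906%.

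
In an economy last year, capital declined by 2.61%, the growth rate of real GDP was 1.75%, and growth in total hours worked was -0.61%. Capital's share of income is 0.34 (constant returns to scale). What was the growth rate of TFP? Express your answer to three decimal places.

3.040%

Labor's share = 1 − 0.34 = 0.66.
Capital: 0.34 × (-2.61) = -0.8874 pp.
Total hours worked: 0.66 × (-0.61) = -0.4026 pp.
TFP growth = 1.75 + 1.29 = 3.04%.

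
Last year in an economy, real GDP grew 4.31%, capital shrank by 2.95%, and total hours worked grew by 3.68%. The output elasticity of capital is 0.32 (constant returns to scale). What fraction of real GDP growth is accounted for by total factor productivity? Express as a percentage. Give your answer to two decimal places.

Labor's share = 1 − 0.32 = 0.68.
Capital: 0.32 × (-2.95) = -0.944 pp.
Total hours worked: 0.68 × 3.68 = 2.5024 pp.
TFP growth = 4.31 − 1.5584 = 2.7516%.
TFP share of growth = 2.7516 / 4.31 × 100 = 63.8422%.

Total factor productivity accounted for 63.84% of growth.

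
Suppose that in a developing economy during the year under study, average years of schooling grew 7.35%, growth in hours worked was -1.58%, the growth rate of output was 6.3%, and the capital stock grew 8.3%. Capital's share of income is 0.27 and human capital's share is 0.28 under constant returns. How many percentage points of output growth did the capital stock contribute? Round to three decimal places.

2.241 percentage points

Contribution = share × growth = 0.27 × 8.3 = 2.241 pp.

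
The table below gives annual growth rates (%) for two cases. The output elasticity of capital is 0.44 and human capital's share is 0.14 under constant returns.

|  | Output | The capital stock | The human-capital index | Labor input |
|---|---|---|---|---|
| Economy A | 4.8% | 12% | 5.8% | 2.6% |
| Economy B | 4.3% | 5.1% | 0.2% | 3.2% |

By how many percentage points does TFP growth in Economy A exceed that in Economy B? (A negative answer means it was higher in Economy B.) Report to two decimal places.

Labor's share = 1 − 0.44 − 0.14 = 0.42.
Economy A: TFP = 4.8 − 5.28 − 0.812 − 1.092 = -2.384%.
Economy B: TFP = 4.3 − 2.244 − 0.028 − 1.344 = 0.684%.
Difference = -2.384 − (0.684) = -3.068 pp.

-3.07 percentage points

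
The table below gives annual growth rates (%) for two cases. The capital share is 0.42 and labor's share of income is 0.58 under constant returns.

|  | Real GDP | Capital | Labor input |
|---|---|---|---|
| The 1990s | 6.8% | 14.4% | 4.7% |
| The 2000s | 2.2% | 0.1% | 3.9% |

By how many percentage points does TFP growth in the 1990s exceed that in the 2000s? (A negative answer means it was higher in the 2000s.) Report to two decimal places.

Labor's share = 1 − 0.42 = 0.58.
The 1990s: TFP = 6.8 − 6.048 − 2.726 = -1.974%.
The 2000s: TFP = 2.2 − 0.042 − 2.262 = -0.104%.
Difference = -1.974 − (-0.104) = -1.87 pp.

-1.87 percentage points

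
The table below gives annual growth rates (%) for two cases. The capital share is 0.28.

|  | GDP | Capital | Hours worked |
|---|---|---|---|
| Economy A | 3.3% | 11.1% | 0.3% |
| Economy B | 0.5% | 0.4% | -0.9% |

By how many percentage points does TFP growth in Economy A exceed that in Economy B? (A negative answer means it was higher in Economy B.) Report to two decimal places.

Labor's share = 1 − 0.28 = 0.72.
Economy A: TFP = 3.3 − 3.108 − 0.216 = -0.024%.
Economy B: TFP = 0.5 − 0.112 + 0.648 = 1.036%.
Difference = -0.024 − (1.036) = -1.06 pp.

-1.06 percentage points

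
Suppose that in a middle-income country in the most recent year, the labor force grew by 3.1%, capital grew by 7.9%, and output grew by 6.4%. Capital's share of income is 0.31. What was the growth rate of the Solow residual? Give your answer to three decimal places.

The Solow residual growth was 1.812%.

Labor's share = 1 − 0.31 = 0.69.
Capital: 0.31 × 7.9 = 2.449 pp.
The labor force: 0.69 × 3.1 = 2.139 pp.
TFP growth = 6.4 − 4.588 = 1.812%.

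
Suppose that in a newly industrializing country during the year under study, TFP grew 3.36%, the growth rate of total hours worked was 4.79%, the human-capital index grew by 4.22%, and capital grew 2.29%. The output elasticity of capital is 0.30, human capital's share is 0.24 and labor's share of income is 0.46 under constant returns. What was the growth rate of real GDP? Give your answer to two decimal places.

Labor's share = 1 − 0.3 − 0.24 = 0.46.
Capital: 0.3 × 2.29 = 0.687 pp.
The human-capital index: 0.24 × 4.22 = 1.0128 pp.
Total hours worked: 0.46 × 4.79 = 2.2034 pp.
Output growth = 3.36 + 3.9032 = 7.2632%.

Real GDP growth was 7.26%.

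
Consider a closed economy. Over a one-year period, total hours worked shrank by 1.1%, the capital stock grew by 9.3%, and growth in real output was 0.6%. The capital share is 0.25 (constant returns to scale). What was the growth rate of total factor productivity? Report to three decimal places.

Labor's share = 1 − 0.25 = 0.75.
The capital stock: 0.25 × 9.3 = 2.325 pp.
Total hours worked: 0.75 × (-1.1) = -0.825 pp.
TFP growth = 0.6 − 1.5 = -0.9%.

-0.900%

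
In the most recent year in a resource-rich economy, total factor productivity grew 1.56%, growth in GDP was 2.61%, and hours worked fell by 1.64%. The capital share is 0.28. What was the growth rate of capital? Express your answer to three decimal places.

Labor's share = 1 − 0.28 = 0.72.
gY = gA + 0.72×(-1.64) + 0.28×g.
0.28×g = 2.61 − 1.56 + 1.1808 = 2.2308.
g = 2.2308 / 0.28 = 7.96714%.

7.967%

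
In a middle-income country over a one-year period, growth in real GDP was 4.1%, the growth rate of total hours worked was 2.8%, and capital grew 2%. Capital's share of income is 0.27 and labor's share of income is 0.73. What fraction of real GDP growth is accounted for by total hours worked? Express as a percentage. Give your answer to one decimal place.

Labor's share = 1 − 0.27 = 0.73.
Total hours worked contributed 0.73 × 2.8 = 2.044 pp.
Share of growth = 2.044 / 4.1 × 100 = 49.854%.

49.9%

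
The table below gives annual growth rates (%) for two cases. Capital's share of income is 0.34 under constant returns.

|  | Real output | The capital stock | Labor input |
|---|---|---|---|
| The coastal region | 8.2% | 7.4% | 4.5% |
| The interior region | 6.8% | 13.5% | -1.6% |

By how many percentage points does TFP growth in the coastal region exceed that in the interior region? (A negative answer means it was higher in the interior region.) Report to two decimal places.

Labor's share = 1 − 0.34 = 0.66.
The coastal region: TFP = 8.2 − 2.516 − 2.97 = 2.714%.
The interior region: TFP = 6.8 − 4.59 + 1.056 = 3.266%.
Difference = 2.714 − (3.266) = -0.552 pp.

-0.55 percentage points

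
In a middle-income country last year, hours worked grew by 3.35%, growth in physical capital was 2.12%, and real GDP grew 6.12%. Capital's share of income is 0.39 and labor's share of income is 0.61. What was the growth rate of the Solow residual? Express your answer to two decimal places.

Labor's share = 1 − 0.39 = 0.61.
Physical capital: 0.39 × 2.12 = 0.8268 pp.
Hours worked: 0.61 × 3.35 = 2.0435 pp.
TFP growth = 6.12 − 2.8703 = 3.2497%.

3.25%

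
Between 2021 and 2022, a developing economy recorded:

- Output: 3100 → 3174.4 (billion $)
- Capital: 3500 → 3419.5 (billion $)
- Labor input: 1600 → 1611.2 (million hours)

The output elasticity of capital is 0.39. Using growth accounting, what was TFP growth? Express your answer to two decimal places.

2.87%

Output growth = (3174.4 − 3100) / 3100 = 2.4%.
Capital growth = (3419.5 − 3500) / 3500 = -2.3%.
Labor input growth = (1611.2 − 1600) / 1600 = 0.7%.
Labor's share = 1 − 0.39 = 0.61.
Capital: 0.39 × (-2.3) = -0.897 pp.
Labor input: 0.61 × 0.7 = 0.427 pp.
TFP growth = 2.4 + 0.47 = 2.87%.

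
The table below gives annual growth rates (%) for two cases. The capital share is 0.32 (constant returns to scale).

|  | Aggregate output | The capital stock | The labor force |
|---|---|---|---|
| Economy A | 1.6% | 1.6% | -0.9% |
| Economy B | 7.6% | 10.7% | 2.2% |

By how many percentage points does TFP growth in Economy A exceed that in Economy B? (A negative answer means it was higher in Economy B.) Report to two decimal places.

-0.98 percentage points

Labor's share = 1 − 0.32 = 0.68.
Economy A: TFP = 1.6 − 0.512 + 0.612 = 1.7%.
Economy B: TFP = 7.6 − 3.424 − 1.496 = 2.68%.
Difference = 1.7 − (2.68) = -0.98 pp.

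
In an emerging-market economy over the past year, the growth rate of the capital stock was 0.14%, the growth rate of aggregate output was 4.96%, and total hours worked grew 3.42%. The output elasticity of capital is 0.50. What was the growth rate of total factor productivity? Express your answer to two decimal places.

Labor's share = 1 − 0.5 = 0.5.
The capital stock: 0.5 × 0.14 = 0.07 pp.
Total hours worked: 0.5 × 3.42 = 1.71 pp.
TFP growth = 4.96 − 1.78 = 3.18%.

3.18%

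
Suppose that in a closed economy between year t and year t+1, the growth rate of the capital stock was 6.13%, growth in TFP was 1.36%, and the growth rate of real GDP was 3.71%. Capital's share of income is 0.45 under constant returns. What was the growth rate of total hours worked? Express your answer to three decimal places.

-0.743%

Labor's share = 1 − 0.45 = 0.55.
gY = gA + 0.45×6.13 + 0.55×g.
0.55×g = 3.71 − 1.36 − 2.7585 = -0.4085.
g = -0.4085 / 0.55 = -0.74273%.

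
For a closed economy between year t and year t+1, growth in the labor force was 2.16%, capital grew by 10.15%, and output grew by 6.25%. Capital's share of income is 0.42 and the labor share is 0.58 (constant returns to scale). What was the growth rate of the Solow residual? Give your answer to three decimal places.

The Solow residual growth was 0.734%.

Labor's share = 1 − 0.42 = 0.58.
Capital: 0.42 × 10.15 = 4.263 pp.
The labor force: 0.58 × 2.16 = 1.2528 pp.
TFP growth = 6.25 − 5.5158 = 0.7342%.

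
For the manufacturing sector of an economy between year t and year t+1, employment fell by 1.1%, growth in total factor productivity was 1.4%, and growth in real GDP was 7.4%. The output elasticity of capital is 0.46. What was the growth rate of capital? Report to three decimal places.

Labor's share = 1 − 0.46 = 0.54.
gY = gA + 0.54×(-1.1) + 0.46×g.
0.46×g = 7.4 − 1.4 + 0.594 = 6.594.
g = 6.594 / 0.46 = 14.33478%.

14.335%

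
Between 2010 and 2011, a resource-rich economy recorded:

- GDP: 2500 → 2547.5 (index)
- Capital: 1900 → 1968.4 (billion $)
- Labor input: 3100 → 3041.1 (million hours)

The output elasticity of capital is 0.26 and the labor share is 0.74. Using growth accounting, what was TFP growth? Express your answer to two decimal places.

GDP growth = (2547.5 − 2500) / 2500 = 1.9%.
Capital growth = (1968.4 − 1900) / 1900 = 3.6%.
Labor input growth = (3041.1 − 3100) / 3100 = -1.9%.
Labor's share = 1 − 0.26 = 0.74.
Capital: 0.26 × 3.6 = 0.936 pp.
Labor input: 0.74 × (-1.9) = -1.406 pp.
TFP growth = 1.9 + 0.47 = 2.37%.

2.37%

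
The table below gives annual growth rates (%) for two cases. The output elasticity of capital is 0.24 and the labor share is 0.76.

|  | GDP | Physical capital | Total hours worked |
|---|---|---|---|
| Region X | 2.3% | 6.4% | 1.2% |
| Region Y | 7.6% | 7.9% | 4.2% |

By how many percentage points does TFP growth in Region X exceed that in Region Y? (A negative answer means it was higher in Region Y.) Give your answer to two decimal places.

Labor's share = 1 − 0.24 = 0.76.
Region X: TFP = 2.3 − 1.536 − 0.912 = -0.148%.
Region Y: TFP = 7.6 − 1.896 − 3.192 = 2.512%.
Difference = -0.148 − (2.512) = -2.66 pp.

-2.66 percentage points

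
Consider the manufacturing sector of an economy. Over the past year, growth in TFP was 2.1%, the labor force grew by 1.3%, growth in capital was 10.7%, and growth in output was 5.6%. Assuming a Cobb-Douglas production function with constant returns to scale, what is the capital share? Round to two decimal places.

0.23

gY = gA + α·gK + (1−α)·gL, so gY − gA − gL = α(gK − gL).
5.6 − 2.1 − 1.3 = α × (10.7 − 1.3).
2.2 = 9.4 α, so α = 0.234.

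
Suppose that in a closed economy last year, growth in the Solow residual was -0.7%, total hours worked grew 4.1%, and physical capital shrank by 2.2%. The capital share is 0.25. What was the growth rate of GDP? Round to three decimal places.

GDP growth was 1.825%.

Labor's share = 1 − 0.25 = 0.75.
Physical capital: 0.25 × (-2.2) = -0.55 pp.
Total hours worked: 0.75 × 4.1 = 3.075 pp.
Output growth = -0.7 + 2.525 = 1.825%.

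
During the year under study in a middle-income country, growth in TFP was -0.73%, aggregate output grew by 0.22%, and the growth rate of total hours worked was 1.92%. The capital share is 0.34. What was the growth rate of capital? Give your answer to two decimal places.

-0.93%

Labor's share = 1 − 0.34 = 0.66.
gY = gA + 0.66×1.92 + 0.34×g.
0.34×g = 0.22 + 0.73 − 1.2672 = -0.3172.
g = -0.3172 / 0.34 = -0.9329%.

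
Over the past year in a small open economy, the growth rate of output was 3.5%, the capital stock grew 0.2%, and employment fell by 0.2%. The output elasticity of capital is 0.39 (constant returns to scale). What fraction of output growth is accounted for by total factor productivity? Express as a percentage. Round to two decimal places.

101.26%

Labor's share = 1 − 0.39 = 0.61.
The capital stock: 0.39 × 0.2 = 0.078 pp.
Employment: 0.61 × (-0.2) = -0.122 pp.
TFP growth = 3.5 + 0.044 = 3.544%.
TFP share of growth = 3.544 / 3.5 × 100 = 101.2571%.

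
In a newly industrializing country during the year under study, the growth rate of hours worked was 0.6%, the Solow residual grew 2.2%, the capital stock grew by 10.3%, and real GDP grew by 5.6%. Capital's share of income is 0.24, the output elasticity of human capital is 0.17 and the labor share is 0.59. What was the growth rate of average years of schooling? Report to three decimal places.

Labor's share = 1 − 0.24 − 0.17 = 0.59.
gY = gA + 0.24×10.3 + 0.59×0.6 + 0.17×g.
0.17×g = 5.6 − 2.2 − 2.826 = 0.574.
g = 0.574 / 0.17 = 3.37647%.

Average years of schooling growth was 3.376%.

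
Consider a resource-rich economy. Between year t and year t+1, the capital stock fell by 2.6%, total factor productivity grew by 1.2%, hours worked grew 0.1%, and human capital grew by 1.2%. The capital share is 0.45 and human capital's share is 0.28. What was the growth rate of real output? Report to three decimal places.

Labor's share = 1 − 0.45 − 0.28 = 0.27.
The capital stock: 0.45 × (-2.6) = -1.17 pp.
Human capital: 0.28 × 1.2 = 0.336 pp.
Hours worked: 0.27 × 0.1 = 0.027 pp.
Output growth = 1.2 + (-0.807) = 0.393%.

Real output growth was 0.393%.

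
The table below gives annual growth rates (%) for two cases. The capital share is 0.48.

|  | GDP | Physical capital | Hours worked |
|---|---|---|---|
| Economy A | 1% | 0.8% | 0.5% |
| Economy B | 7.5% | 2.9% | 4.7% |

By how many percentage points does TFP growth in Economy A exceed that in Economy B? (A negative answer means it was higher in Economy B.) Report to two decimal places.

Labor's share = 1 − 0.48 = 0.52.
Economy A: TFP = 1 − 0.384 − 0.26 = 0.356%.
Economy B: TFP = 7.5 − 1.392 − 2.444 = 3.664%.
Difference = 0.356 − (3.664) = -3.308 pp.

-3.31 percentage points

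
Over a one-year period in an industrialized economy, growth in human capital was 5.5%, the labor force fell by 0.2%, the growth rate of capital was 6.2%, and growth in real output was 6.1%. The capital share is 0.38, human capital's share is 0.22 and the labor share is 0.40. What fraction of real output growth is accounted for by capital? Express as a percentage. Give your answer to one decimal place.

Capital contributed 0.38 × 6.2 = 2.356 pp.
Share of growth = 2.356 / 6.1 × 100 = 38.623%.

Capital accounted for 38.6% of growth.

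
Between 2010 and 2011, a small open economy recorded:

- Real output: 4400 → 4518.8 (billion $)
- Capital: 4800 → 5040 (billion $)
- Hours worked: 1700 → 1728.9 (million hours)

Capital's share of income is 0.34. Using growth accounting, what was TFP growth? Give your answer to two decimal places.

-0.12%

Real output growth = (4518.8 − 4400) / 4400 = 2.7%.
Capital growth = (5040 − 4800) / 4800 = 5%.
Hours worked growth = (1728.9 − 1700) / 1700 = 1.7%.
Labor's share = 1 − 0.34 = 0.66.
Capital: 0.34 × 5 = 1.7 pp.
Hours worked: 0.66 × 1.7 = 1.122 pp.
TFP growth = 2.7 − 2.822 = -0.122%.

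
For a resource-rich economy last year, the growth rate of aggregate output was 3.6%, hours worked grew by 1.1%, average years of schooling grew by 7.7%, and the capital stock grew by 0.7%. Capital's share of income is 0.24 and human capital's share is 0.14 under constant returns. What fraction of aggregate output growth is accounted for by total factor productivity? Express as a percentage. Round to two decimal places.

Labor's share = 1 − 0.24 − 0.14 = 0.62.
The capital stock: 0.24 × 0.7 = 0.168 pp.
Average years of schooling: 0.14 × 7.7 = 1.078 pp.
Hours worked: 0.62 × 1.1 = 0.682 pp.
TFP growth = 3.6 − 1.928 = 1.672%.
TFP share of growth = 1.672 / 3.6 × 100 = 46.4444%.

Total factor productivity accounted for 46.44% of growth.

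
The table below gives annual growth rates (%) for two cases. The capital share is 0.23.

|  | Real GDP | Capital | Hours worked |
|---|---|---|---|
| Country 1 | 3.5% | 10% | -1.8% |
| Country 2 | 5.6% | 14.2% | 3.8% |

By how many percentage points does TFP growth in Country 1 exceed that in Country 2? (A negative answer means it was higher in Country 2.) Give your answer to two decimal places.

Labor's share = 1 − 0.23 = 0.77.
Country 1: TFP = 3.5 − 2.3 + 1.386 = 2.586%.
Country 2: TFP = 5.6 − 3.266 − 2.926 = -0.592%.
Difference = 2.586 − (-0.592) = 3.178 pp.

3.18 percentage points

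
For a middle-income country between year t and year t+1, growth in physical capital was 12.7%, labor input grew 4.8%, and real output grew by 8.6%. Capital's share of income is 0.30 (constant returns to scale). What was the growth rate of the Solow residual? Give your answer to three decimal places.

Labor's share = 1 − 0.3 = 0.7.
Physical capital: 0.3 × 12.7 = 3.81 pp.
Labor input: 0.7 × 4.8 = 3.36 pp.
TFP growth = 8.6 − 7.17 = 1.43%.

1.430%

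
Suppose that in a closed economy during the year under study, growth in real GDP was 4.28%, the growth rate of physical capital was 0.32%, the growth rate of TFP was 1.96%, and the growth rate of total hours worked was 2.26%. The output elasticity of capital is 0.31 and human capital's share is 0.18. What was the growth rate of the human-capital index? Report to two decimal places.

5.93%

Labor's share = 1 − 0.31 − 0.18 = 0.51.
gY = gA + 0.31×0.32 + 0.51×2.26 + 0.18×g.
0.18×g = 4.28 − 1.96 − 1.2518 = 1.0682.
g = 1.0682 / 0.18 = 5.9344%.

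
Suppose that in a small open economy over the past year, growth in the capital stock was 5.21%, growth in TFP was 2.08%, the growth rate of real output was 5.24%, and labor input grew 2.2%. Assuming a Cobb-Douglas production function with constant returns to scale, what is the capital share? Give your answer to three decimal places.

α = 0.319

gY = gA + α·gK + (1−α)·gL, so gY − gA − gL = α(gK − gL).
5.24 − 2.08 − 2.2 = α × (5.21 − 2.2).
0.96 = 3.01 α, so α = 0.31894.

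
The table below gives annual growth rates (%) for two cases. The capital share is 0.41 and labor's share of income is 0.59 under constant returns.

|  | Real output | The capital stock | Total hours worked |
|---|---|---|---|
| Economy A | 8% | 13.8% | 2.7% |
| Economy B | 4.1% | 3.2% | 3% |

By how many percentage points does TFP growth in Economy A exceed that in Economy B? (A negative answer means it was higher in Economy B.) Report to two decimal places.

-0.27 percentage points

Labor's share = 1 − 0.41 = 0.59.
Economy A: TFP = 8 − 5.658 − 1.593 = 0.749%.
Economy B: TFP = 4.1 − 1.312 − 1.77 = 1.018%.
Difference = 0.749 − (1.018) = -0.269 pp.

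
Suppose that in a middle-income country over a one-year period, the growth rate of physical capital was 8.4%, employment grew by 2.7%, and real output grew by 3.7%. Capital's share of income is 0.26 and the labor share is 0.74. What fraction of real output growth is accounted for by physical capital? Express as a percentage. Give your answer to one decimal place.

Physical capital contributed 0.26 × 8.4 = 2.184 pp.
Share of growth = 2.184 / 3.7 × 100 = 59.027%.

Physical capital accounted for 59.0% of growth.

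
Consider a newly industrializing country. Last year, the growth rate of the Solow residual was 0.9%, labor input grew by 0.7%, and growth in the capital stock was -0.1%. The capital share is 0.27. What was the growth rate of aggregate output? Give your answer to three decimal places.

Aggregate output growth was 1.384%.

Labor's share = 1 − 0.27 = 0.73.
The capital stock: 0.27 × (-0.1) = -0.027 pp.
Labor input: 0.73 × 0.7 = 0.511 pp.
Output growth = 0.9 + 0.484 = 1.384%.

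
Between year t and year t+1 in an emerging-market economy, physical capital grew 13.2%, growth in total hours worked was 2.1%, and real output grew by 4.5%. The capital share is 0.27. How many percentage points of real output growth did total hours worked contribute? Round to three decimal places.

1.533 percentage points

Labor's share = 1 − 0.27 = 0.73.
Contribution = share × growth = 0.73 × 2.1 = 1.533 pp.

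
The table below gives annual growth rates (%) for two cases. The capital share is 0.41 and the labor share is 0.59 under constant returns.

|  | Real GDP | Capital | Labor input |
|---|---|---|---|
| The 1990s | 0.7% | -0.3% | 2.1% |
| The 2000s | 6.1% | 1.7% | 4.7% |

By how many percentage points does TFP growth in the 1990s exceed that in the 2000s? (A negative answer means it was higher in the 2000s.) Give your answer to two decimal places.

-3.05 percentage points

Labor's share = 1 − 0.41 = 0.59.
The 1990s: TFP = 0.7 + 0.123 − 1.239 = -0.416%.
The 2000s: TFP = 6.1 − 0.697 − 2.773 = 2.63%.
Difference = -0.416 − (2.63) = -3.046 pp.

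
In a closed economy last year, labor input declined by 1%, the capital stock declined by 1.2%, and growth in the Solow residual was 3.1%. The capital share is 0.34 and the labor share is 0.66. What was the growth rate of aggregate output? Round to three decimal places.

Labor's share = 1 − 0.34 = 0.66.
The capital stock: 0.34 × (-1.2) = -0.408 pp.
Labor input: 0.66 × (-1) = -0.66 pp.
Output growth = 3.1 + (-1.068) = 2.032%.

Aggregate output growth was 2.032%.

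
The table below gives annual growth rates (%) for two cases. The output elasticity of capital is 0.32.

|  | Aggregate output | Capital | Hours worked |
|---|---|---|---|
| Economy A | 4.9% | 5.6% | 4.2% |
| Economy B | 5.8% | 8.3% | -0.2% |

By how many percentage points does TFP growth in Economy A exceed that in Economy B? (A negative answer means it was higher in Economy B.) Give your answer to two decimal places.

Labor's share = 1 − 0.32 = 0.68.
Economy A: TFP = 4.9 − 1.792 − 2.856 = 0.252%.
Economy B: TFP = 5.8 − 2.656 + 0.136 = 3.28%.
Difference = 0.252 − (3.28) = -3.028 pp.

-3.03 percentage points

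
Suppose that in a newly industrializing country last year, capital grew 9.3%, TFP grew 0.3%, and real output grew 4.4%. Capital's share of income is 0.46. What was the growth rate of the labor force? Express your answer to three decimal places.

Labor's share = 1 − 0.46 = 0.54.
gY = gA + 0.46×9.3 + 0.54×g.
0.54×g = 4.4 − 0.3 − 4.278 = -0.178.
g = -0.178 / 0.54 = -0.32963%.

-0.330%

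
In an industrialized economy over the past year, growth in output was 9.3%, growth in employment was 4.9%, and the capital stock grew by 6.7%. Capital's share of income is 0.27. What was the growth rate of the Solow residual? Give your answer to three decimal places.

Labor's share = 1 − 0.27 = 0.73.
The capital stock: 0.27 × 6.7 = 1.809 pp.
Employment: 0.73 × 4.9 = 3.577 pp.
TFP growth = 9.3 − 5.386 = 3.914%.

3.914%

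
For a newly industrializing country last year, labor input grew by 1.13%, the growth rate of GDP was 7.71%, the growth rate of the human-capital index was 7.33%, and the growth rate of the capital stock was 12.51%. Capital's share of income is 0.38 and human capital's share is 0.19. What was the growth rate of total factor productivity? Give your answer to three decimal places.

Total factor productivity growth was 1.078%.

Labor's share = 1 − 0.38 − 0.19 = 0.43.
The capital stock: 0.38 × 12.51 = 4.7538 pp.
The human-capital index: 0.19 × 7.33 = 1.3927 pp.
Labor input: 0.43 × 1.13 = 0.4859 pp.
TFP growth = 7.71 − 6.6324 = 1.0776%.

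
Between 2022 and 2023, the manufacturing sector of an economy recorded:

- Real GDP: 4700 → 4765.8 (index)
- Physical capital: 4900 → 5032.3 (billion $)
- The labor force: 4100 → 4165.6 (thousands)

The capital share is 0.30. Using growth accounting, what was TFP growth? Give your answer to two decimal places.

Real GDP growth = (4765.8 − 4700) / 4700 = 1.4%.
Physical capital growth = (5032.3 − 4900) / 4900 = 2.7%.
The labor force growth = (4165.6 − 4100) / 4100 = 1.6%.
Labor's share = 1 − 0.3 = 0.7.
Physical capital: 0.3 × 2.7 = 0.81 pp.
The labor force: 0.7 × 1.6 = 1.12 pp.
TFP growth = 1.4 − 1.93 = -0.53%.

-0.53%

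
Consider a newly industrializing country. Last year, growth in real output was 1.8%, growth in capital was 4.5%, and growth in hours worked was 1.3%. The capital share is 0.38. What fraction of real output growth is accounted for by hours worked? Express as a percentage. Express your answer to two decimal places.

44.78%

Labor's share = 1 − 0.38 = 0.62.
Hours worked contributed 0.62 × 1.3 = 0.806 pp.
Share of growth = 0.806 / 1.8 × 100 = 44.7778%.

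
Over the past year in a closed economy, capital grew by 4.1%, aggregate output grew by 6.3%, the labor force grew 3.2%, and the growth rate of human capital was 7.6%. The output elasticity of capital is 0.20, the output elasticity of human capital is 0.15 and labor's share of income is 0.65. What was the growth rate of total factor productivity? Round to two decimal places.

Labor's share = 1 − 0.2 − 0.15 = 0.65.
Capital: 0.2 × 4.1 = 0.82 pp.
Human capital: 0.15 × 7.6 = 1.14 pp.
The labor force: 0.65 × 3.2 = 2.08 pp.
TFP growth = 6.3 − 4.04 = 2.26%.

Total factor productivity grew 2.26%.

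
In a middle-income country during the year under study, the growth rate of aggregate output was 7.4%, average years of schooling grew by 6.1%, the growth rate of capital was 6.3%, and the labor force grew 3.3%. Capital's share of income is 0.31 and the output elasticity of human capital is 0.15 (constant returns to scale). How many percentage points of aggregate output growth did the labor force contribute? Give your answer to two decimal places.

Labor's share = 1 − 0.31 − 0.15 = 0.54.
Contribution = share × growth = 0.54 × 3.3 = 1.782 pp.

1.78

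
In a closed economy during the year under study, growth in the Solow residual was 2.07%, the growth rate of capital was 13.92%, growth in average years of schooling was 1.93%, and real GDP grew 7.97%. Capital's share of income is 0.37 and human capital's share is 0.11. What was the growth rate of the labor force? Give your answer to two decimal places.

The labor force grew 1.03%.

Labor's share = 1 − 0.37 − 0.11 = 0.52.
gY = gA + 0.37×13.92 + 0.11×1.93 + 0.52×g.
0.52×g = 7.97 − 2.07 − 5.3627 = 0.5373.
g = 0.5373 / 0.52 = 1.0333%.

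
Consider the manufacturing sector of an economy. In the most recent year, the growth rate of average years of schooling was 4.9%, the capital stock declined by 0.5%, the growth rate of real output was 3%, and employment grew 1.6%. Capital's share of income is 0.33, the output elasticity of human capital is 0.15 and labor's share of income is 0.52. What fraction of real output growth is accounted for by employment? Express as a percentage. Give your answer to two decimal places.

Labor's share = 1 − 0.33 − 0.15 = 0.52.
Employment contributed 0.52 × 1.6 = 0.832 pp.
Share of growth = 0.832 / 3 × 100 = 27.7333%.

Employment accounted for 27.73% of growth.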